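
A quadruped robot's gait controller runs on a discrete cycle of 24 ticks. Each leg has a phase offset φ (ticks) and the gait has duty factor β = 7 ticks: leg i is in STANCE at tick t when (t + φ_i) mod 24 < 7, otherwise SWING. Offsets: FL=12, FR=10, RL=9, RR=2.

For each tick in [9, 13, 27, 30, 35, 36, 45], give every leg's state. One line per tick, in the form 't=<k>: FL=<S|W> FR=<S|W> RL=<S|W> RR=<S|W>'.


t=9: FL=W FR=W RL=W RR=W
t=13: FL=S FR=W RL=W RR=W
t=27: FL=W FR=W RL=W RR=S
t=30: FL=W FR=W RL=W RR=W
t=35: FL=W FR=W RL=W RR=W
t=36: FL=S FR=W RL=W RR=W
t=45: FL=W FR=W RL=S RR=W

t=9: phase=(21,19,18,11) vs β=7 → FL=W FR=W RL=W RR=W
t=13: phase=(1,23,22,15) vs β=7 → FL=S FR=W RL=W RR=W
t=27: phase=(15,13,12,5) vs β=7 → FL=W FR=W RL=W RR=S
t=30: phase=(18,16,15,8) vs β=7 → FL=W FR=W RL=W RR=W
t=35: phase=(23,21,20,13) vs β=7 → FL=W FR=W RL=W RR=W
t=36: phase=(0,22,21,14) vs β=7 → FL=S FR=W RL=W RR=W
t=45: phase=(9,7,6,23) vs β=7 → FL=W FR=W RL=S RR=W


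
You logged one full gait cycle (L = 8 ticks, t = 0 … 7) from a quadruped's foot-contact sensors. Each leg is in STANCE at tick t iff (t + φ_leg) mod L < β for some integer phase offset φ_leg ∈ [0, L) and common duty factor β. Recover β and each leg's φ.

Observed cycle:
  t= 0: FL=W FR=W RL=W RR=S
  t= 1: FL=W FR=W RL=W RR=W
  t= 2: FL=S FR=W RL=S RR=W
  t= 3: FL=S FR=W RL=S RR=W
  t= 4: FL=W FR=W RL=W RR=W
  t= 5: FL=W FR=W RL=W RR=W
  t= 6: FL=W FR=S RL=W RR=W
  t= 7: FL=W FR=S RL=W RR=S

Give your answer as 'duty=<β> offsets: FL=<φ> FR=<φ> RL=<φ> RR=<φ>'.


duty β = stance ticks per leg = 2
FL: stance ticks = 2; W→S at t=2 → φ=6
FR: stance ticks = 2; W→S at t=6 → φ=2
RL: stance ticks = 2; W→S at t=2 → φ=6
RR: stance ticks = 2; W→S at t=7 → φ=1

duty=2 offsets: FL=6 FR=2 RL=6 RR=1


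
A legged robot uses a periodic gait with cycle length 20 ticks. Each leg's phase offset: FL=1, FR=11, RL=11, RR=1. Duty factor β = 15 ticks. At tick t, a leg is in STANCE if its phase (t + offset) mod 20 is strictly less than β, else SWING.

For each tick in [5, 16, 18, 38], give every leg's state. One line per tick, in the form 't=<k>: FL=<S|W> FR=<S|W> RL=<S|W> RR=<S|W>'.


t=5: FL=S FR=W RL=W RR=S
t=16: FL=W FR=S RL=S RR=W
t=18: FL=W FR=S RL=S RR=W
t=38: FL=W FR=S RL=S RR=W

t=5: phase=(6,16,16,6) vs β=15 → FL=S FR=W RL=W RR=S
t=16: phase=(17,7,7,17) vs β=15 → FL=W FR=S RL=S RR=W
t=18: phase=(19,9,9,19) vs β=15 → FL=W FR=S RL=S RR=W
t=38: phase=(19,9,9,19) vs β=15 → FL=W FR=S RL=S RR=W


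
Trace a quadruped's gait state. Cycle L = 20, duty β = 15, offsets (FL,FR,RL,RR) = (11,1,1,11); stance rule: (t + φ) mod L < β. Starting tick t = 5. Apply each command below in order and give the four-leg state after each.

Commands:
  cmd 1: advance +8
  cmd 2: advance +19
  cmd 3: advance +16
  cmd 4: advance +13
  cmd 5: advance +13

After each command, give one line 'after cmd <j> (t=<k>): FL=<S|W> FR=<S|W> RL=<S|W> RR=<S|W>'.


start t=5: FL=W FR=S RL=S RR=W
cmd 1: advance +8 → t=13, phase=(4,14,14,4) → FL=S FR=S RL=S RR=S
cmd 2: advance +19 → t=32, phase=(3,13,13,3) → FL=S FR=S RL=S RR=S
cmd 3: advance +16 → t=48, phase=(19,9,9,19) → FL=W FR=S RL=S RR=W
cmd 4: advance +13 → t=61, phase=(12,2,2,12) → FL=S FR=S RL=S RR=S
cmd 5: advance +13 → t=74, phase=(5,15,15,5) → FL=S FR=W RL=W RR=S

after cmd 1 (t=13): FL=S FR=S RL=S RR=S
after cmd 2 (t=32): FL=S FR=S RL=S RR=S
after cmd 3 (t=48): FL=W FR=S RL=S RR=W
after cmd 4 (t=61): FL=S FR=S RL=S RR=S
after cmd 5 (t=74): FL=S FR=W RL=W RR=S


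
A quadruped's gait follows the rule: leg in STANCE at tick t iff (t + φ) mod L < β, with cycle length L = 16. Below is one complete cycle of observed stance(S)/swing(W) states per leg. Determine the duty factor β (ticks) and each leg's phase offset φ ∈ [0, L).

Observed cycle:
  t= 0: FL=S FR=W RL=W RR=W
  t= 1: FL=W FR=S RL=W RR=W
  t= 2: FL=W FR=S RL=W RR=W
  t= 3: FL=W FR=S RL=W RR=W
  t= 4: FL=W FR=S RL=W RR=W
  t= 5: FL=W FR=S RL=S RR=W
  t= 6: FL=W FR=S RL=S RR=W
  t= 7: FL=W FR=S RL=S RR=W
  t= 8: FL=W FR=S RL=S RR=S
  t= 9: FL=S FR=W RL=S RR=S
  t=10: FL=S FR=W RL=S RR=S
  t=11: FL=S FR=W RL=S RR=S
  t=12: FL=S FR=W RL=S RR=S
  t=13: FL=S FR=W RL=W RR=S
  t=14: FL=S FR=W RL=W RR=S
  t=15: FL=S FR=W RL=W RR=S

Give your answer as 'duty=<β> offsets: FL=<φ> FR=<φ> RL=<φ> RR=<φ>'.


duty β = stance ticks per leg = 8
FL: stance ticks = 8; W→S at t=9 → φ=7
FR: stance ticks = 8; W→S at t=1 → φ=15
RL: stance ticks = 8; W→S at t=5 → φ=11
RR: stance ticks = 8; W→S at t=8 → φ=8

duty=8 offsets: FL=7 FR=15 RL=11 RR=8


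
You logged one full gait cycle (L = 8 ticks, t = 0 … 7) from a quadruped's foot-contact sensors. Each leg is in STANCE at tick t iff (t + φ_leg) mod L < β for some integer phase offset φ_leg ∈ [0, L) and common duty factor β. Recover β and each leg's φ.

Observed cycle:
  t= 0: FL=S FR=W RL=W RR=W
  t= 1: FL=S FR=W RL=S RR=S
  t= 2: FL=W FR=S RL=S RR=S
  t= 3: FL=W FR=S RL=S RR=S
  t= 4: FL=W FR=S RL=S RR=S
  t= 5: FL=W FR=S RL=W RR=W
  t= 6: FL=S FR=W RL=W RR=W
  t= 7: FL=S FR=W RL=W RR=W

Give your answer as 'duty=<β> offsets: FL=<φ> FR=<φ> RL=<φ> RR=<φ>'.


duty=4 offsets: FL=2 FR=6 RL=7 RR=7

duty β = stance ticks per leg = 4
FL: stance ticks = 4; W→S at t=6 → φ=2
FR: stance ticks = 4; W→S at t=2 → φ=6
RL: stance ticks = 4; W→S at t=1 → φ=7
RR: stance ticks = 4; W→S at t=1 → φ=7


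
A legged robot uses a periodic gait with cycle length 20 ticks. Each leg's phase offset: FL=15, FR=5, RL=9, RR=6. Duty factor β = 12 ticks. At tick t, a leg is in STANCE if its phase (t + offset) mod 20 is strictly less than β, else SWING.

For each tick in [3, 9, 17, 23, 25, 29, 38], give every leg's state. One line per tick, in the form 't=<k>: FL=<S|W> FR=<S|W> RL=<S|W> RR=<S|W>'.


t=3: phase=(18,8,12,9) vs β=12 → FL=W FR=S RL=W RR=S
t=9: phase=(4,14,18,15) vs β=12 → FL=S FR=W RL=W RR=W
t=17: phase=(12,2,6,3) vs β=12 → FL=W FR=S RL=S RR=S
t=23: phase=(18,8,12,9) vs β=12 → FL=W FR=S RL=W RR=S
t=25: phase=(0,10,14,11) vs β=12 → FL=S FR=S RL=W RR=S
t=29: phase=(4,14,18,15) vs β=12 → FL=S FR=W RL=W RR=W
t=38: phase=(13,3,7,4) vs β=12 → FL=W FR=S RL=S RR=S

t=3: FL=W FR=S RL=W RR=S
t=9: FL=S FR=W RL=W RR=W
t=17: FL=W FR=S RL=S RR=S
t=23: FL=W FR=S RL=W RR=S
t=25: FL=S FR=S RL=W RR=S
t=29: FL=S FR=W RL=W RR=W
t=38: FL=W FR=S RL=S RR=S


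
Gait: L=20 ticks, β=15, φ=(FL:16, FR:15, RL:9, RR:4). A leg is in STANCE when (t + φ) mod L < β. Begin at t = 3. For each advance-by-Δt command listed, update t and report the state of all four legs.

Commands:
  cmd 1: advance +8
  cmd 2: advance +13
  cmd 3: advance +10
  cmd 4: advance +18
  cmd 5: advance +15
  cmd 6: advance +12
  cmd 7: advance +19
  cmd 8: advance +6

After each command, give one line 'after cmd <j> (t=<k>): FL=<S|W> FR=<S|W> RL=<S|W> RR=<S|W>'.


after cmd 1 (t=11): FL=S FR=S RL=S RR=W
after cmd 2 (t=24): FL=S FR=W RL=S RR=S
after cmd 3 (t=34): FL=S FR=S RL=S RR=W
after cmd 4 (t=52): FL=S FR=S RL=S RR=W
after cmd 5 (t=67): FL=S FR=S RL=W RR=S
after cmd 6 (t=79): FL=W FR=S RL=S RR=S
after cmd 7 (t=98): FL=S FR=S RL=S RR=S
after cmd 8 (t=104): FL=S FR=W RL=S RR=S

start t=3: FL=W FR=W RL=S RR=S
cmd 1: advance +8 → t=11, phase=(7,6,0,15) → FL=S FR=S RL=S RR=W
cmd 2: advance +13 → t=24, phase=(0,19,13,8) → FL=S FR=W RL=S RR=S
cmd 3: advance +10 → t=34, phase=(10,9,3,18) → FL=S FR=S RL=S RR=W
cmd 4: advance +18 → t=52, phase=(8,7,1,16) → FL=S FR=S RL=S RR=W
cmd 5: advance +15 → t=67, phase=(3,2,16,11) → FL=S FR=S RL=W RR=S
cmd 6: advance +12 → t=79, phase=(15,14,8,3) → FL=W FR=S RL=S RR=S
cmd 7: advance +19 → t=98, phase=(14,13,7,2) → FL=S FR=S RL=S RR=S
cmd 8: advance +6 → t=104, phase=(0,19,13,8) → FL=S FR=W RL=S RR=S


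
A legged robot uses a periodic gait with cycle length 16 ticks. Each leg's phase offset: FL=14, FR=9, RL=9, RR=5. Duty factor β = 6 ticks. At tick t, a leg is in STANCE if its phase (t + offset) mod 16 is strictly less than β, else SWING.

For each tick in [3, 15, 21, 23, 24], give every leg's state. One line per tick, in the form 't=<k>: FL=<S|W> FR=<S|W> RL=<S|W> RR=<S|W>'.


t=3: FL=S FR=W RL=W RR=W
t=15: FL=W FR=W RL=W RR=S
t=21: FL=S FR=W RL=W RR=W
t=23: FL=S FR=S RL=S RR=W
t=24: FL=W FR=S RL=S RR=W

t=3: phase=(1,12,12,8) vs β=6 → FL=S FR=W RL=W RR=W
t=15: phase=(13,8,8,4) vs β=6 → FL=W FR=W RL=W RR=S
t=21: phase=(3,14,14,10) vs β=6 → FL=S FR=W RL=W RR=W
t=23: phase=(5,0,0,12) vs β=6 → FL=S FR=S RL=S RR=W
t=24: phase=(6,1,1,13) vs β=6 → FL=W FR=S RL=S RR=W


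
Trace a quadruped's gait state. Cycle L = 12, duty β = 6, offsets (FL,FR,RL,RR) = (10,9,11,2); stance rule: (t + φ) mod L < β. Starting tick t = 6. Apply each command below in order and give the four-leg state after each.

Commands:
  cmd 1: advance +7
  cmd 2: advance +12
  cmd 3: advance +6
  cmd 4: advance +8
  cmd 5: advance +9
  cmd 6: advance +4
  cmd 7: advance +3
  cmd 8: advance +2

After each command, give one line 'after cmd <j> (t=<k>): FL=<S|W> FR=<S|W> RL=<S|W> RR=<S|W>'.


after cmd 1 (t=13): FL=W FR=W RL=S RR=S
after cmd 2 (t=25): FL=W FR=W RL=S RR=S
after cmd 3 (t=31): FL=S FR=S RL=W RR=W
after cmd 4 (t=39): FL=S FR=S RL=S RR=S
after cmd 5 (t=48): FL=W FR=W RL=W RR=S
after cmd 6 (t=52): FL=S FR=S RL=S RR=W
after cmd 7 (t=55): FL=S FR=S RL=W RR=W
after cmd 8 (t=57): FL=W FR=W RL=W RR=W

start t=6: FL=S FR=S RL=S RR=W
cmd 1: advance +7 → t=13, phase=(11,10,0,3) → FL=W FR=W RL=S RR=S
cmd 2: advance +12 → t=25, phase=(11,10,0,3) → FL=W FR=W RL=S RR=S
cmd 3: advance +6 → t=31, phase=(5,4,6,9) → FL=S FR=S RL=W RR=W
cmd 4: advance +8 → t=39, phase=(1,0,2,5) → FL=S FR=S RL=S RR=S
cmd 5: advance +9 → t=48, phase=(10,9,11,2) → FL=W FR=W RL=W RR=S
cmd 6: advance +4 → t=52, phase=(2,1,3,6) → FL=S FR=S RL=S RR=W
cmd 7: advance +3 → t=55, phase=(5,4,6,9) → FL=S FR=S RL=W RR=W
cmd 8: advance +2 → t=57, phase=(7,6,8,11) → FL=W FR=W RL=W RR=W


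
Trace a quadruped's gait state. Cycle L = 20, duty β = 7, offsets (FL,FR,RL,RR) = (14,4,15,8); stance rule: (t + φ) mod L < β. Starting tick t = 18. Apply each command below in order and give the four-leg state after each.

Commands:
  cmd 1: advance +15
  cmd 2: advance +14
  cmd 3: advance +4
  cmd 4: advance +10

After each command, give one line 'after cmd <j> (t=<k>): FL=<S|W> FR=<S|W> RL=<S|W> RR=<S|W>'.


start t=18: FL=W FR=S RL=W RR=S
cmd 1: advance +15 → t=33, phase=(7,17,8,1) → FL=W FR=W RL=W RR=S
cmd 2: advance +14 → t=47, phase=(1,11,2,15) → FL=S FR=W RL=S RR=W
cmd 3: advance +4 → t=51, phase=(5,15,6,19) → FL=S FR=W RL=S RR=W
cmd 4: advance +10 → t=61, phase=(15,5,16,9) → FL=W FR=S RL=W RR=W

after cmd 1 (t=33): FL=W FR=W RL=W RR=S
after cmd 2 (t=47): FL=S FR=W RL=S RR=W
after cmd 3 (t=51): FL=S FR=W RL=S RR=W
after cmd 4 (t=61): FL=W FR=S RL=W RR=W


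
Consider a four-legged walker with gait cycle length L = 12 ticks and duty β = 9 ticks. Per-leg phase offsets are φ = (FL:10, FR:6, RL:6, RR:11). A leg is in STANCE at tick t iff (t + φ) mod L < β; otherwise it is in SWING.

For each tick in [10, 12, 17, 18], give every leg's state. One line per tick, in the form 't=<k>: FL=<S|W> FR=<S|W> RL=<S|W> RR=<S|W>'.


t=10: FL=S FR=S RL=S RR=W
t=12: FL=W FR=S RL=S RR=W
t=17: FL=S FR=W RL=W RR=S
t=18: FL=S FR=S RL=S RR=S

t=10: phase=(8,4,4,9) vs β=9 → FL=S FR=S RL=S RR=W
t=12: phase=(10,6,6,11) vs β=9 → FL=W FR=S RL=S RR=W
t=17: phase=(3,11,11,4) vs β=9 → FL=S FR=W RL=W RR=S
t=18: phase=(4,0,0,5) vs β=9 → FL=S FR=S RL=S RR=S


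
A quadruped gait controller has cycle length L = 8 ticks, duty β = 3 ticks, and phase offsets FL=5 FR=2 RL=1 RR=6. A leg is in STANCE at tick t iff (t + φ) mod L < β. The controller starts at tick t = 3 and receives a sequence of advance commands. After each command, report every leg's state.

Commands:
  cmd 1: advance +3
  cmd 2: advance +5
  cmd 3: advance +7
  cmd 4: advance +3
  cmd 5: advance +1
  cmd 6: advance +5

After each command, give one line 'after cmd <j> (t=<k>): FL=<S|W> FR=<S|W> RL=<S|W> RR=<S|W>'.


start t=3: FL=S FR=W RL=W RR=S
cmd 1: advance +3 → t=6, phase=(3,0,7,4) → FL=W FR=S RL=W RR=W
cmd 2: advance +5 → t=11, phase=(0,5,4,1) → FL=S FR=W RL=W RR=S
cmd 3: advance +7 → t=18, phase=(7,4,3,0) → FL=W FR=W RL=W RR=S
cmd 4: advance +3 → t=21, phase=(2,7,6,3) → FL=S FR=W RL=W RR=W
cmd 5: advance +1 → t=22, phase=(3,0,7,4) → FL=W FR=S RL=W RR=W
cmd 6: advance +5 → t=27, phase=(0,5,4,1) → FL=S FR=W RL=W RR=S

after cmd 1 (t=6): FL=W FR=S RL=W RR=W
after cmd 2 (t=11): FL=S FR=W RL=W RR=S
after cmd 3 (t=18): FL=W FR=W RL=W RR=S
after cmd 4 (t=21): FL=S FR=W RL=W RR=W
after cmd 5 (t=22): FL=W FR=S RL=W RR=W
after cmd 6 (t=27): FL=S FR=W RL=W RR=S


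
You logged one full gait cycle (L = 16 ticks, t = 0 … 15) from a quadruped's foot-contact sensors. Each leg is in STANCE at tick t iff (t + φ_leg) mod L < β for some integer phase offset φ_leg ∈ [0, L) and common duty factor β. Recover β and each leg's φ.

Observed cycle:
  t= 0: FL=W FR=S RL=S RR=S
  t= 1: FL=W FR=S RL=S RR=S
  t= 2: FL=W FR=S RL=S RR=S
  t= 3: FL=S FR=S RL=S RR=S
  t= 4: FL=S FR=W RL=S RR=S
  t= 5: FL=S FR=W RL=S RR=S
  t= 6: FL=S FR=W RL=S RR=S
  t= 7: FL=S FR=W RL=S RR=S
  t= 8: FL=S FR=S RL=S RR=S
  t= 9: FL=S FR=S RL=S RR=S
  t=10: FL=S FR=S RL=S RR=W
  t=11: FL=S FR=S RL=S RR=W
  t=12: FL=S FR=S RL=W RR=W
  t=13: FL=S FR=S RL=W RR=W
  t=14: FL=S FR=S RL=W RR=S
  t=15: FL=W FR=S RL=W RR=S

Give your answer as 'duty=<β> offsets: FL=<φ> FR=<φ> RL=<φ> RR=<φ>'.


duty=12 offsets: FL=13 FR=8 RL=0 RR=2

duty β = stance ticks per leg = 12
FL: stance ticks = 12; W→S at t=3 → φ=13
FR: stance ticks = 12; W→S at t=8 → φ=8
RL: stance ticks = 12; W→S at t=0 → φ=0
RR: stance ticks = 12; W→S at t=14 → φ=2


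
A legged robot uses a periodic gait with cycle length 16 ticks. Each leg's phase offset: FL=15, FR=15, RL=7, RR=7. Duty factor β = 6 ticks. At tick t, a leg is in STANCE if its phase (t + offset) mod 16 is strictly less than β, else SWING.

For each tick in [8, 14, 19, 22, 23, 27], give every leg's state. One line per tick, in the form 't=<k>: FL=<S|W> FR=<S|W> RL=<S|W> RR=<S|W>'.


t=8: phase=(7,7,15,15) vs β=6 → FL=W FR=W RL=W RR=W
t=14: phase=(13,13,5,5) vs β=6 → FL=W FR=W RL=S RR=S
t=19: phase=(2,2,10,10) vs β=6 → FL=S FR=S RL=W RR=W
t=22: phase=(5,5,13,13) vs β=6 → FL=S FR=S RL=W RR=W
t=23: phase=(6,6,14,14) vs β=6 → FL=W FR=W RL=W RR=W
t=27: phase=(10,10,2,2) vs β=6 → FL=W FR=W RL=S RR=S

t=8: FL=W FR=W RL=W RR=W
t=14: FL=W FR=W RL=S RR=S
t=19: FL=S FR=S RL=W RR=W
t=22: FL=S FR=S RL=W RR=W
t=23: FL=W FR=W RL=W RR=W
t=27: FL=W FR=W RL=S RR=S


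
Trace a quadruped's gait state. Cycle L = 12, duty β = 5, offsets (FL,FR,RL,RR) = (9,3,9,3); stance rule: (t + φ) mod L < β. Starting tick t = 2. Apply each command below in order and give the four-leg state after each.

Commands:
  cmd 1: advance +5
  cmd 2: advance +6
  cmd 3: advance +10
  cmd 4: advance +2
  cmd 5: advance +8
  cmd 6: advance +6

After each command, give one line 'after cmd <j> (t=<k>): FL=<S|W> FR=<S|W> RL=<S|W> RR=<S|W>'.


start t=2: FL=W FR=W RL=W RR=W
cmd 1: advance +5 → t=7, phase=(4,10,4,10) → FL=S FR=W RL=S RR=W
cmd 2: advance +6 → t=13, phase=(10,4,10,4) → FL=W FR=S RL=W RR=S
cmd 3: advance +10 → t=23, phase=(8,2,8,2) → FL=W FR=S RL=W RR=S
cmd 4: advance +2 → t=25, phase=(10,4,10,4) → FL=W FR=S RL=W RR=S
cmd 5: advance +8 → t=33, phase=(6,0,6,0) → FL=W FR=S RL=W RR=S
cmd 6: advance +6 → t=39, phase=(0,6,0,6) → FL=S FR=W RL=S RR=W

after cmd 1 (t=7): FL=S FR=W RL=S RR=W
after cmd 2 (t=13): FL=W FR=S RL=W RR=S
after cmd 3 (t=23): FL=W FR=S RL=W RR=S
after cmd 4 (t=25): FL=W FR=S RL=W RR=S
after cmd 5 (t=33): FL=W FR=S RL=W RR=S
after cmd 6 (t=39): FL=S FR=W RL=S RR=W


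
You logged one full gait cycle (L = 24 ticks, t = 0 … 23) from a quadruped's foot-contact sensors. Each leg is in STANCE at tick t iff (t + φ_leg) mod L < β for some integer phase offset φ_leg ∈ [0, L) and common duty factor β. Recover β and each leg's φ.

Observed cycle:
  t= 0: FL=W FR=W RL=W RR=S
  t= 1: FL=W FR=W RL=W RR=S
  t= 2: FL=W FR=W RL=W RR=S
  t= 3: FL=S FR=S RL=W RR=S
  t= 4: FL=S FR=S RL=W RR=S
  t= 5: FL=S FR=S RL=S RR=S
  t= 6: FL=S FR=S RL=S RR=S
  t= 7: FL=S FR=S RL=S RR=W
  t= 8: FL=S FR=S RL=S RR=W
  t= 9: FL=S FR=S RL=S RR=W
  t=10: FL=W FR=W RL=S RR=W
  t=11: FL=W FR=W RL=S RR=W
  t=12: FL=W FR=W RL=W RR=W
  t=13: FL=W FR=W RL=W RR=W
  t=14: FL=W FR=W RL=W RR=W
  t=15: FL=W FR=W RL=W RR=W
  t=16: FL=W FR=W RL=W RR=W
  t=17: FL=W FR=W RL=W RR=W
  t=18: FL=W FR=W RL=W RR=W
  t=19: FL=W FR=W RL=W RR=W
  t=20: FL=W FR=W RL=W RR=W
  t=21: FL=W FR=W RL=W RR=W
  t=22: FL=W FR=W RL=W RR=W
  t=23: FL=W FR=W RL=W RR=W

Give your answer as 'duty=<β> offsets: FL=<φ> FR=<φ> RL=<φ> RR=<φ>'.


duty β = stance ticks per leg = 7
FL: stance ticks = 7; W→S at t=3 → φ=21
FR: stance ticks = 7; W→S at t=3 → φ=21
RL: stance ticks = 7; W→S at t=5 → φ=19
RR: stance ticks = 7; W→S at t=0 → φ=0

duty=7 offsets: FL=21 FR=21 RL=19 RR=0


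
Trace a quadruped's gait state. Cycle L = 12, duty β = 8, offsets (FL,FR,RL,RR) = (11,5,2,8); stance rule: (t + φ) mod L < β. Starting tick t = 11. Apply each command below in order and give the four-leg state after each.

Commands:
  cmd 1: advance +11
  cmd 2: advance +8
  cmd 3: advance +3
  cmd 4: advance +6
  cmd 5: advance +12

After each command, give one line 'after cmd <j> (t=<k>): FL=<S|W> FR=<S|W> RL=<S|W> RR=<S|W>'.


after cmd 1 (t=22): FL=W FR=S RL=S RR=S
after cmd 2 (t=30): FL=S FR=W RL=W RR=S
after cmd 3 (t=33): FL=W FR=S RL=W RR=S
after cmd 4 (t=39): FL=S FR=W RL=S RR=W
after cmd 5 (t=51): FL=S FR=W RL=S RR=W

start t=11: FL=W FR=S RL=S RR=S
cmd 1: advance +11 → t=22, phase=(9,3,0,6) → FL=W FR=S RL=S RR=S
cmd 2: advance +8 → t=30, phase=(5,11,8,2) → FL=S FR=W RL=W RR=S
cmd 3: advance +3 → t=33, phase=(8,2,11,5) → FL=W FR=S RL=W RR=S
cmd 4: advance +6 → t=39, phase=(2,8,5,11) → FL=S FR=W RL=S RR=W
cmd 5: advance +12 → t=51, phase=(2,8,5,11) → FL=S FR=W RL=S RR=W


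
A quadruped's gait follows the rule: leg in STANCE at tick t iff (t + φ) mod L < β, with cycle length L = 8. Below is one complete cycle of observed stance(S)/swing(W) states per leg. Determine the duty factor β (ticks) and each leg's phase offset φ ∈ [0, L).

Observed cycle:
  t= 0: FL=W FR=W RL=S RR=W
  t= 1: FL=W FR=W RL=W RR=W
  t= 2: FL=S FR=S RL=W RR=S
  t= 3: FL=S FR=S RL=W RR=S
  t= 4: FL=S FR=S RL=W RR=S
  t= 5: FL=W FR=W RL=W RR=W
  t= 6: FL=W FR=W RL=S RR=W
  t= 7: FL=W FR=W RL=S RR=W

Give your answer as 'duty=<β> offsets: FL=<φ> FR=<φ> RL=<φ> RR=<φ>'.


duty=3 offsets: FL=6 FR=6 RL=2 RR=6

duty β = stance ticks per leg = 3
FL: stance ticks = 3; W→S at t=2 → φ=6
FR: stance ticks = 3; W→S at t=2 → φ=6
RL: stance ticks = 3; W→S at t=6 → φ=2
RR: stance ticks = 3; W→S at t=2 → φ=6


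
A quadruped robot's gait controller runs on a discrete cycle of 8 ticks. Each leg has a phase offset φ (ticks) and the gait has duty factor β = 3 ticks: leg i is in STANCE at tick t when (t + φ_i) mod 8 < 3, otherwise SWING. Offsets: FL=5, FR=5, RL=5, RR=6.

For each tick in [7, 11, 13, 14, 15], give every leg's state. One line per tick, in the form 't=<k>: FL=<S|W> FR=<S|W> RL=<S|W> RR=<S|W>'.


t=7: phase=(4,4,4,5) vs β=3 → FL=W FR=W RL=W RR=W
t=11: phase=(0,0,0,1) vs β=3 → FL=S FR=S RL=S RR=S
t=13: phase=(2,2,2,3) vs β=3 → FL=S FR=S RL=S RR=W
t=14: phase=(3,3,3,4) vs β=3 → FL=W FR=W RL=W RR=W
t=15: phase=(4,4,4,5) vs β=3 → FL=W FR=W RL=W RR=W

t=7: FL=W FR=W RL=W RR=W
t=11: FL=S FR=S RL=S RR=S
t=13: FL=S FR=S RL=S RR=W
t=14: FL=W FR=W RL=W RR=W
t=15: FL=W FR=W RL=W RR=W


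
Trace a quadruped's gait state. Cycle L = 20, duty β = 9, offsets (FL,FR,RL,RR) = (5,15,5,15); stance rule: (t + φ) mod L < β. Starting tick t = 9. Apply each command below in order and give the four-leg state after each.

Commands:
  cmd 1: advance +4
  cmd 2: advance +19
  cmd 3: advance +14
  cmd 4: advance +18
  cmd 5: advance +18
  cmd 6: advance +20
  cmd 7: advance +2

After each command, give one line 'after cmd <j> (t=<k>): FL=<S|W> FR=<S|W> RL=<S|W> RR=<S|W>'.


start t=9: FL=W FR=S RL=W RR=S
cmd 1: advance +4 → t=13, phase=(18,8,18,8) → FL=W FR=S RL=W RR=S
cmd 2: advance +19 → t=32, phase=(17,7,17,7) → FL=W FR=S RL=W RR=S
cmd 3: advance +14 → t=46, phase=(11,1,11,1) → FL=W FR=S RL=W RR=S
cmd 4: advance +18 → t=64, phase=(9,19,9,19) → FL=W FR=W RL=W RR=W
cmd 5: advance +18 → t=82, phase=(7,17,7,17) → FL=S FR=W RL=S RR=W
cmd 6: advance +20 → t=102, phase=(7,17,7,17) → FL=S FR=W RL=S RR=W
cmd 7: advance +2 → t=104, phase=(9,19,9,19) → FL=W FR=W RL=W RR=W

after cmd 1 (t=13): FL=W FR=S RL=W RR=S
after cmd 2 (t=32): FL=W FR=S RL=W RR=S
after cmd 3 (t=46): FL=W FR=S RL=W RR=S
after cmd 4 (t=64): FL=W FR=W RL=W RR=W
after cmd 5 (t=82): FL=S FR=W RL=S RR=W
after cmd 6 (t=102): FL=S FR=W RL=S RR=W
after cmd 7 (t=104): FL=W FR=W RL=W RR=W


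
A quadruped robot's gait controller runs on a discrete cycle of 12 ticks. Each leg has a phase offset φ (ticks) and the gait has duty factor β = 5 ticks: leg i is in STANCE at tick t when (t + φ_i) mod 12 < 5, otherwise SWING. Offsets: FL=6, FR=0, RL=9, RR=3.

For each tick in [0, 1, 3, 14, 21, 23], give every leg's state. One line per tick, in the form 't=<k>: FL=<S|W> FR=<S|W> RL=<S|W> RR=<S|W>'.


t=0: FL=W FR=S RL=W RR=S
t=1: FL=W FR=S RL=W RR=S
t=3: FL=W FR=S RL=S RR=W
t=14: FL=W FR=S RL=W RR=W
t=21: FL=S FR=W RL=W RR=S
t=23: FL=W FR=W RL=W RR=S

t=0: phase=(6,0,9,3) vs β=5 → FL=W FR=S RL=W RR=S
t=1: phase=(7,1,10,4) vs β=5 → FL=W FR=S RL=W RR=S
t=3: phase=(9,3,0,6) vs β=5 → FL=W FR=S RL=S RR=W
t=14: phase=(8,2,11,5) vs β=5 → FL=W FR=S RL=W RR=W
t=21: phase=(3,9,6,0) vs β=5 → FL=S FR=W RL=W RR=S
t=23: phase=(5,11,8,2) vs β=5 → FL=W FR=W RL=W RR=S


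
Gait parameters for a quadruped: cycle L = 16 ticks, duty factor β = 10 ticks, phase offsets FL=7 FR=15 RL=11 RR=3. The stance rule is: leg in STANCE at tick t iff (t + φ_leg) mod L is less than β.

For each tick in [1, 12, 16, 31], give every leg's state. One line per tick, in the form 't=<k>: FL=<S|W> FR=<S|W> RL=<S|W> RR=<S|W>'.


t=1: phase=(8,0,12,4) vs β=10 → FL=S FR=S RL=W RR=S
t=12: phase=(3,11,7,15) vs β=10 → FL=S FR=W RL=S RR=W
t=16: phase=(7,15,11,3) vs β=10 → FL=S FR=W RL=W RR=S
t=31: phase=(6,14,10,2) vs β=10 → FL=S FR=W RL=W RR=S

t=1: FL=S FR=S RL=W RR=S
t=12: FL=S FR=W RL=S RR=W
t=16: FL=S FR=W RL=W RR=S
t=31: FL=S FR=W RL=W RR=S


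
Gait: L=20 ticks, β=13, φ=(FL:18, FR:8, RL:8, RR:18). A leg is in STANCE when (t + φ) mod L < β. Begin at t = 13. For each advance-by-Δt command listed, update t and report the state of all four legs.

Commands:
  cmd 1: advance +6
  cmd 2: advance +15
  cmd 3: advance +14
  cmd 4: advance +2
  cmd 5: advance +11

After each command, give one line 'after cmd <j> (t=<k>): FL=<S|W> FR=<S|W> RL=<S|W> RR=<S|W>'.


after cmd 1 (t=19): FL=W FR=S RL=S RR=W
after cmd 2 (t=34): FL=S FR=S RL=S RR=S
after cmd 3 (t=48): FL=S FR=W RL=W RR=S
after cmd 4 (t=50): FL=S FR=W RL=W RR=S
after cmd 5 (t=61): FL=W FR=S RL=S RR=W

start t=13: FL=S FR=S RL=S RR=S
cmd 1: advance +6 → t=19, phase=(17,7,7,17) → FL=W FR=S RL=S RR=W
cmd 2: advance +15 → t=34, phase=(12,2,2,12) → FL=S FR=S RL=S RR=S
cmd 3: advance +14 → t=48, phase=(6,16,16,6) → FL=S FR=W RL=W RR=S
cmd 4: advance +2 → t=50, phase=(8,18,18,8) → FL=S FR=W RL=W RR=S
cmd 5: advance +11 → t=61, phase=(19,9,9,19) → FL=W FR=S RL=S RR=W


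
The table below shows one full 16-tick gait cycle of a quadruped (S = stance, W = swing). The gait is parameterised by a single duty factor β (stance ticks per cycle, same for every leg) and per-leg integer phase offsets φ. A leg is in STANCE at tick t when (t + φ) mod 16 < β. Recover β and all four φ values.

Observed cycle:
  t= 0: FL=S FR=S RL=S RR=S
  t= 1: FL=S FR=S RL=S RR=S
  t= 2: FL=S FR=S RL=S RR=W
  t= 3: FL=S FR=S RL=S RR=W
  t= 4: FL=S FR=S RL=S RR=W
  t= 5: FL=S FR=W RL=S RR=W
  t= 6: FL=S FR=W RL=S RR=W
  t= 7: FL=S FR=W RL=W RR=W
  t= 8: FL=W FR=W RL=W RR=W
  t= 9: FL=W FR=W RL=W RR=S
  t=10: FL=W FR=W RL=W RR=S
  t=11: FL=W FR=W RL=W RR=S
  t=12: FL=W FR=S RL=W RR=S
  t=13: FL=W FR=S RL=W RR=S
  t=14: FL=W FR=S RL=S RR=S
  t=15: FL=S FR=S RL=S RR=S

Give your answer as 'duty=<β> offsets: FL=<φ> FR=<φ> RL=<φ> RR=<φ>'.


duty=9 offsets: FL=1 FR=4 RL=2 RR=7

duty β = stance ticks per leg = 9
FL: stance ticks = 9; W→S at t=15 → φ=1
FR: stance ticks = 9; W→S at t=12 → φ=4
RL: stance ticks = 9; W→S at t=14 → φ=2
RR: stance ticks = 9; W→S at t=9 → φ=7


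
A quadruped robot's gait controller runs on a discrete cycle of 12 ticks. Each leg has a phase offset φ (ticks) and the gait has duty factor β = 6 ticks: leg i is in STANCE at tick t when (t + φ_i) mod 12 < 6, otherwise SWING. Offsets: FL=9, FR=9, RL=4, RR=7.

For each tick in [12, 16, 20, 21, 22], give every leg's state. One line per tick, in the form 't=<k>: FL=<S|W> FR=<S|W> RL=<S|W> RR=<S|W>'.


t=12: phase=(9,9,4,7) vs β=6 → FL=W FR=W RL=S RR=W
t=16: phase=(1,1,8,11) vs β=6 → FL=S FR=S RL=W RR=W
t=20: phase=(5,5,0,3) vs β=6 → FL=S FR=S RL=S RR=S
t=21: phase=(6,6,1,4) vs β=6 → FL=W FR=W RL=S RR=S
t=22: phase=(7,7,2,5) vs β=6 → FL=W FR=W RL=S RR=S

t=12: FL=W FR=W RL=S RR=W
t=16: FL=S FR=S RL=W RR=W
t=20: FL=S FR=S RL=S RR=S
t=21: FL=W FR=W RL=S RR=S
t=22: FL=W FR=W RL=S RR=S


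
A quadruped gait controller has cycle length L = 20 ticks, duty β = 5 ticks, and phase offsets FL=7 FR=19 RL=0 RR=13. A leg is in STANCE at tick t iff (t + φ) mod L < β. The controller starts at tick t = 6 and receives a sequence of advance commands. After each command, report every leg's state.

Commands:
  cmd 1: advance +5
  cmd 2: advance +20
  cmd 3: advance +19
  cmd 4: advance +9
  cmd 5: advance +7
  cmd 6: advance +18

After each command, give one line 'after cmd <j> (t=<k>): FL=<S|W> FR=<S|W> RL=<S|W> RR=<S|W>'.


after cmd 1 (t=11): FL=W FR=W RL=W RR=S
after cmd 2 (t=31): FL=W FR=W RL=W RR=S
after cmd 3 (t=50): FL=W FR=W RL=W RR=S
after cmd 4 (t=59): FL=W FR=W RL=W RR=W
after cmd 5 (t=66): FL=W FR=W RL=W RR=W
after cmd 6 (t=84): FL=W FR=S RL=S RR=W

start t=6: FL=W FR=W RL=W RR=W
cmd 1: advance +5 → t=11, phase=(18,10,11,4) → FL=W FR=W RL=W RR=S
cmd 2: advance +20 → t=31, phase=(18,10,11,4) → FL=W FR=W RL=W RR=S
cmd 3: advance +19 → t=50, phase=(17,9,10,3) → FL=W FR=W RL=W RR=S
cmd 4: advance +9 → t=59, phase=(6,18,19,12) → FL=W FR=W RL=W RR=W
cmd 5: advance +7 → t=66, phase=(13,5,6,19) → FL=W FR=W RL=W RR=W
cmd 6: advance +18 → t=84, phase=(11,3,4,17) → FL=W FR=S RL=S RR=W


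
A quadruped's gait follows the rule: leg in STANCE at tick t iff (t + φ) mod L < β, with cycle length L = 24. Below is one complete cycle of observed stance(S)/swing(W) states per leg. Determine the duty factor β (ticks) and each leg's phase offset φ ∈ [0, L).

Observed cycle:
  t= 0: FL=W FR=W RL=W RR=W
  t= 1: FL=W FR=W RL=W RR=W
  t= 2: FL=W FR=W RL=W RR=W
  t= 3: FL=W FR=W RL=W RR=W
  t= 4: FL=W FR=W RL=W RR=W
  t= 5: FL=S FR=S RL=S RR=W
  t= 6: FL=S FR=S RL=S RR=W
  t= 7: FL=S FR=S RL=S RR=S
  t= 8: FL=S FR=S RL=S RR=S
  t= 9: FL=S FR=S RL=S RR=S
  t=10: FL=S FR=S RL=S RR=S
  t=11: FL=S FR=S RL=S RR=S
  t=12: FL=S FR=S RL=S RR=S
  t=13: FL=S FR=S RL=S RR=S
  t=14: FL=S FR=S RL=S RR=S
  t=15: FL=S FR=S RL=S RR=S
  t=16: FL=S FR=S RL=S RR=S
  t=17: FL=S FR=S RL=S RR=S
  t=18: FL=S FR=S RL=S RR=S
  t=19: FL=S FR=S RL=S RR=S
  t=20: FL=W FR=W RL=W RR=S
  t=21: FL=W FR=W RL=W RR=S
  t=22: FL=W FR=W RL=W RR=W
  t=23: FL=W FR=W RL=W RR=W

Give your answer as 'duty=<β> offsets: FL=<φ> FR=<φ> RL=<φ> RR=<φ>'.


duty β = stance ticks per leg = 15
FL: stance ticks = 15; W→S at t=5 → φ=19
FR: stance ticks = 15; W→S at t=5 → φ=19
RL: stance ticks = 15; W→S at t=5 → φ=19
RR: stance ticks = 15; W→S at t=7 → φ=17

duty=15 offsets: FL=19 FR=19 RL=19 RR=17


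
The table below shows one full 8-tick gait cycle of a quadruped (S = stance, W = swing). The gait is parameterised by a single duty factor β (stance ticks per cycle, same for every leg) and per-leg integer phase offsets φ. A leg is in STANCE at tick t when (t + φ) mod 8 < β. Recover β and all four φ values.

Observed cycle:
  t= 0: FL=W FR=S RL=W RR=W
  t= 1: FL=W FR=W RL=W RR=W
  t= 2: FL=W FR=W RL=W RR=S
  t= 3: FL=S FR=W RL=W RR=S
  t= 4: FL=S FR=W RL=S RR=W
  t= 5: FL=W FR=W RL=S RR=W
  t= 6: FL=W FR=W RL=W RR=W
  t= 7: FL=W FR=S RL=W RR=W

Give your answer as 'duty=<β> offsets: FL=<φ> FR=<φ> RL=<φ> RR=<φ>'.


duty=2 offsets: FL=5 FR=1 RL=4 RR=6

duty β = stance ticks per leg = 2
FL: stance ticks = 2; W→S at t=3 → φ=5
FR: stance ticks = 2; W→S at t=7 → φ=1
RL: stance ticks = 2; W→S at t=4 → φ=4
RR: stance ticks = 2; W→S at t=2 → φ=6


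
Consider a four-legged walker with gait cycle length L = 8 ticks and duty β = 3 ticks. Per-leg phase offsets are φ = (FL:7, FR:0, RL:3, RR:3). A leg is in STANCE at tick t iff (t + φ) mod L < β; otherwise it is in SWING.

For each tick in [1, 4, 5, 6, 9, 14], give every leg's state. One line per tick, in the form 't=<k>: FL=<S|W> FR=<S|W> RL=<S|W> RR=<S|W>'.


t=1: FL=S FR=S RL=W RR=W
t=4: FL=W FR=W RL=W RR=W
t=5: FL=W FR=W RL=S RR=S
t=6: FL=W FR=W RL=S RR=S
t=9: FL=S FR=S RL=W RR=W
t=14: FL=W FR=W RL=S RR=S

t=1: phase=(0,1,4,4) vs β=3 → FL=S FR=S RL=W RR=W
t=4: phase=(3,4,7,7) vs β=3 → FL=W FR=W RL=W RR=W
t=5: phase=(4,5,0,0) vs β=3 → FL=W FR=W RL=S RR=S
t=6: phase=(5,6,1,1) vs β=3 → FL=W FR=W RL=S RR=S
t=9: phase=(0,1,4,4) vs β=3 → FL=S FR=S RL=W RR=W
t=14: phase=(5,6,1,1) vs β=3 → FL=W FR=W RL=S RR=S


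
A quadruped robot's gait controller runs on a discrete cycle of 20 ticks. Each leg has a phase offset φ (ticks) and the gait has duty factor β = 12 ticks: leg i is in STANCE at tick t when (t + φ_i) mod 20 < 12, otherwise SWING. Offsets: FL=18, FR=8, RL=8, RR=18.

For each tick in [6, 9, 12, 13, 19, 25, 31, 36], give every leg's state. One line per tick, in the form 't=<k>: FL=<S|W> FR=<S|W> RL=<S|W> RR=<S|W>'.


t=6: phase=(4,14,14,4) vs β=12 → FL=S FR=W RL=W RR=S
t=9: phase=(7,17,17,7) vs β=12 → FL=S FR=W RL=W RR=S
t=12: phase=(10,0,0,10) vs β=12 → FL=S FR=S RL=S RR=S
t=13: phase=(11,1,1,11) vs β=12 → FL=S FR=S RL=S RR=S
t=19: phase=(17,7,7,17) vs β=12 → FL=W FR=S RL=S RR=W
t=25: phase=(3,13,13,3) vs β=12 → FL=S FR=W RL=W RR=S
t=31: phase=(9,19,19,9) vs β=12 → FL=S FR=W RL=W RR=S
t=36: phase=(14,4,4,14) vs β=12 → FL=W FR=S RL=S RR=W

t=6: FL=S FR=W RL=W RR=S
t=9: FL=S FR=W RL=W RR=S
t=12: FL=S FR=S RL=S RR=S
t=13: FL=S FR=S RL=S RR=S
t=19: FL=W FR=S RL=S RR=W
t=25: FL=S FR=W RL=W RR=S
t=31: FL=S FR=W RL=W RR=S
t=36: FL=W FR=S RL=S RR=W


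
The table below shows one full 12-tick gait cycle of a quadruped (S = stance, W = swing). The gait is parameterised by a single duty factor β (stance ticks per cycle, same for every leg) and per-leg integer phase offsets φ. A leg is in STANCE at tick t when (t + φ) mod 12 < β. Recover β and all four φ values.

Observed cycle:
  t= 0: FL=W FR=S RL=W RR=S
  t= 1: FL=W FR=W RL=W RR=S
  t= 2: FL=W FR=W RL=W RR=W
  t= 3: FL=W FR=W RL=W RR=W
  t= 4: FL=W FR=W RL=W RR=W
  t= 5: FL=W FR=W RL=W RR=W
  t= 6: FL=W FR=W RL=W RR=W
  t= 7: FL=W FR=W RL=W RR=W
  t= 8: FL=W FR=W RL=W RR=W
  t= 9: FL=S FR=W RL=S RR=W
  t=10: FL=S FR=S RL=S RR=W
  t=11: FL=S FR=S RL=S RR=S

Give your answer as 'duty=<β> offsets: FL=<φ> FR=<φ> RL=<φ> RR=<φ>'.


duty=3 offsets: FL=3 FR=2 RL=3 RR=1

duty β = stance ticks per leg = 3
FL: stance ticks = 3; W→S at t=9 → φ=3
FR: stance ticks = 3; W→S at t=10 → φ=2
RL: stance ticks = 3; W→S at t=9 → φ=3
RR: stance ticks = 3; W→S at t=11 → φ=1


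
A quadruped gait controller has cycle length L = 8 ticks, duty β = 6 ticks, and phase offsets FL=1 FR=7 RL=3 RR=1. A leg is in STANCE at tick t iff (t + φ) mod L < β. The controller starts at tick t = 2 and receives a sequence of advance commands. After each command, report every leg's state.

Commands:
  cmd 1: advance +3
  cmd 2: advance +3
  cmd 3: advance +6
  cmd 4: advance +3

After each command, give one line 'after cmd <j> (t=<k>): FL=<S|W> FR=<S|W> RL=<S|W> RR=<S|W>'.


start t=2: FL=S FR=S RL=S RR=S
cmd 1: advance +3 → t=5, phase=(6,4,0,6) → FL=W FR=S RL=S RR=W
cmd 2: advance +3 → t=8, phase=(1,7,3,1) → FL=S FR=W RL=S RR=S
cmd 3: advance +6 → t=14, phase=(7,5,1,7) → FL=W FR=S RL=S RR=W
cmd 4: advance +3 → t=17, phase=(2,0,4,2) → FL=S FR=S RL=S RR=S

after cmd 1 (t=5): FL=W FR=S RL=S RR=W
after cmd 2 (t=8): FL=S FR=W RL=S RR=S
after cmd 3 (t=14): FL=W FR=S RL=S RR=W
after cmd 4 (t=17): FL=S FR=S RL=S RR=S


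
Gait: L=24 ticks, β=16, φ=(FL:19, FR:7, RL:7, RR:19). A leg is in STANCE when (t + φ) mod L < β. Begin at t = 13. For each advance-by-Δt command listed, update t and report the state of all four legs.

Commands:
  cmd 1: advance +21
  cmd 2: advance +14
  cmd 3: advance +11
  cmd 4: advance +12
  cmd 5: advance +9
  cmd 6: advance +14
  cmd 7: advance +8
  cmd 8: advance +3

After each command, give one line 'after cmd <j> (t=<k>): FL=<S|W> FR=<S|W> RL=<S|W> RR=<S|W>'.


start t=13: FL=S FR=W RL=W RR=S
cmd 1: advance +21 → t=34, phase=(5,17,17,5) → FL=S FR=W RL=W RR=S
cmd 2: advance +14 → t=48, phase=(19,7,7,19) → FL=W FR=S RL=S RR=W
cmd 3: advance +11 → t=59, phase=(6,18,18,6) → FL=S FR=W RL=W RR=S
cmd 4: advance +12 → t=71, phase=(18,6,6,18) → FL=W FR=S RL=S RR=W
cmd 5: advance +9 → t=80, phase=(3,15,15,3) → FL=S FR=S RL=S RR=S
cmd 6: advance +14 → t=94, phase=(17,5,5,17) → FL=W FR=S RL=S RR=W
cmd 7: advance +8 → t=102, phase=(1,13,13,1) → FL=S FR=S RL=S RR=S
cmd 8: advance +3 → t=105, phase=(4,16,16,4) → FL=S FR=W RL=W RR=S

after cmd 1 (t=34): FL=S FR=W RL=W RR=S
after cmd 2 (t=48): FL=W FR=S RL=S RR=W
after cmd 3 (t=59): FL=S FR=W RL=W RR=S
after cmd 4 (t=71): FL=W FR=S RL=S RR=W
after cmd 5 (t=80): FL=S FR=S RL=S RR=S
after cmd 6 (t=94): FL=W FR=S RL=S RR=W
after cmd 7 (t=102): FL=S FR=S RL=S RR=S
after cmd 8 (t=105): FL=S FR=W RL=W RR=S


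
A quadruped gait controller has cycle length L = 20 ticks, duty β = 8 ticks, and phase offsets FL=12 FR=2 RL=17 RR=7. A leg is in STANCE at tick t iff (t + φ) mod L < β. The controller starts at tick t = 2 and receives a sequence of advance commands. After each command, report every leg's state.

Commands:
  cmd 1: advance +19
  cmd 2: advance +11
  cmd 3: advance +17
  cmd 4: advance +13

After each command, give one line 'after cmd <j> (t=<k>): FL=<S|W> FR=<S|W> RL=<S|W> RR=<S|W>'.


after cmd 1 (t=21): FL=W FR=S RL=W RR=W
after cmd 2 (t=32): FL=S FR=W RL=W RR=W
after cmd 3 (t=49): FL=S FR=W RL=S RR=W
after cmd 4 (t=62): FL=W FR=S RL=W RR=W

start t=2: FL=W FR=S RL=W RR=W
cmd 1: advance +19 → t=21, phase=(13,3,18,8) → FL=W FR=S RL=W RR=W
cmd 2: advance +11 → t=32, phase=(4,14,9,19) → FL=S FR=W RL=W RR=W
cmd 3: advance +17 → t=49, phase=(1,11,6,16) → FL=S FR=W RL=S RR=W
cmd 4: advance +13 → t=62, phase=(14,4,19,9) → FL=W FR=S RL=W RR=W


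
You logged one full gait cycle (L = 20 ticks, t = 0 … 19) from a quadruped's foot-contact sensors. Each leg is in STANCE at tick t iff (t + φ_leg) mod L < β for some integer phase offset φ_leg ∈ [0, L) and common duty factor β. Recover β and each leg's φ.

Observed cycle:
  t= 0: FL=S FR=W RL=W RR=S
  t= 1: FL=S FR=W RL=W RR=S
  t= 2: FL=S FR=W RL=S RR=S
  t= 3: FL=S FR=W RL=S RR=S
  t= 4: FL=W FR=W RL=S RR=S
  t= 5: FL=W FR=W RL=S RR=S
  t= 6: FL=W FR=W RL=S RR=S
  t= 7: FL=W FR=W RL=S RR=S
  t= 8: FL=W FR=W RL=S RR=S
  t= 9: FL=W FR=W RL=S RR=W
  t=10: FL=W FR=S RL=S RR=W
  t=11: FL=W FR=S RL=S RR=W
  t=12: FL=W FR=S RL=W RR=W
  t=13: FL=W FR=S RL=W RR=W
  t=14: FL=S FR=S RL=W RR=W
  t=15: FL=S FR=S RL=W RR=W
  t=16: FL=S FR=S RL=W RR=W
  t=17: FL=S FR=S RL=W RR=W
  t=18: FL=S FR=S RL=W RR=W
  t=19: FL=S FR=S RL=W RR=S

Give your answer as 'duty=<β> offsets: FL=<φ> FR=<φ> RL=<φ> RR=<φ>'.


duty β = stance ticks per leg = 10
FL: stance ticks = 10; W→S at t=14 → φ=6
FR: stance ticks = 10; W→S at t=10 → φ=10
RL: stance ticks = 10; W→S at t=2 → φ=18
RR: stance ticks = 10; W→S at t=19 → φ=1

duty=10 offsets: FL=6 FR=10 RL=18 RR=1


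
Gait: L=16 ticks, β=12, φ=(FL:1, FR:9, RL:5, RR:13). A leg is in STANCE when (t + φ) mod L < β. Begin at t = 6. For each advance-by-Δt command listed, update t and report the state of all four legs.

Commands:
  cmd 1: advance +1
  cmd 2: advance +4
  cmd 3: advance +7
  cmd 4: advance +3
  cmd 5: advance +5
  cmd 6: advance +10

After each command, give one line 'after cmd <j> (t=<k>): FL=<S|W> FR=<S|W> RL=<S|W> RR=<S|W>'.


after cmd 1 (t=7): FL=S FR=S RL=W RR=S
after cmd 2 (t=11): FL=W FR=S RL=S RR=S
after cmd 3 (t=18): FL=S FR=S RL=S RR=W
after cmd 4 (t=21): FL=S FR=W RL=S RR=S
after cmd 5 (t=26): FL=S FR=S RL=W RR=S
after cmd 6 (t=36): FL=S FR=W RL=S RR=S

start t=6: FL=S FR=W RL=S RR=S
cmd 1: advance +1 → t=7, phase=(8,0,12,4) → FL=S FR=S RL=W RR=S
cmd 2: advance +4 → t=11, phase=(12,4,0,8) → FL=W FR=S RL=S RR=S
cmd 3: advance +7 → t=18, phase=(3,11,7,15) → FL=S FR=S RL=S RR=W
cmd 4: advance +3 → t=21, phase=(6,14,10,2) → FL=S FR=W RL=S RR=S
cmd 5: advance +5 → t=26, phase=(11,3,15,7) → FL=S FR=S RL=W RR=S
cmd 6: advance +10 → t=36, phase=(5,13,9,1) → FL=S FR=W RL=S RR=S


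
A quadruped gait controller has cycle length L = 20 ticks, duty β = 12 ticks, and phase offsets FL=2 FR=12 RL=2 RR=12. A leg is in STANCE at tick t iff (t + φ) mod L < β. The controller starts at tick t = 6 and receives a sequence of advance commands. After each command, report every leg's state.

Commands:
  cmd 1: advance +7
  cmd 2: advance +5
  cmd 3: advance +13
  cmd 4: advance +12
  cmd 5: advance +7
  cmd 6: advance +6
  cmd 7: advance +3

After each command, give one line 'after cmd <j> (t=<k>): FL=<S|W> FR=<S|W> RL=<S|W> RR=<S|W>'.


start t=6: FL=S FR=W RL=S RR=W
cmd 1: advance +7 → t=13, phase=(15,5,15,5) → FL=W FR=S RL=W RR=S
cmd 2: advance +5 → t=18, phase=(0,10,0,10) → FL=S FR=S RL=S RR=S
cmd 3: advance +13 → t=31, phase=(13,3,13,3) → FL=W FR=S RL=W RR=S
cmd 4: advance +12 → t=43, phase=(5,15,5,15) → FL=S FR=W RL=S RR=W
cmd 5: advance +7 → t=50, phase=(12,2,12,2) → FL=W FR=S RL=W RR=S
cmd 6: advance +6 → t=56, phase=(18,8,18,8) → FL=W FR=S RL=W RR=S
cmd 7: advance +3 → t=59, phase=(1,11,1,11) → FL=S FR=S RL=S RR=S

after cmd 1 (t=13): FL=W FR=S RL=W RR=S
after cmd 2 (t=18): FL=S FR=S RL=S RR=S
after cmd 3 (t=31): FL=W FR=S RL=W RR=S
after cmd 4 (t=43): FL=S FR=W RL=S RR=W
after cmd 5 (t=50): FL=W FR=S RL=W RR=S
after cmd 6 (t=56): FL=W FR=S RL=W RR=S
after cmd 7 (t=59): FL=S FR=S RL=S RR=S


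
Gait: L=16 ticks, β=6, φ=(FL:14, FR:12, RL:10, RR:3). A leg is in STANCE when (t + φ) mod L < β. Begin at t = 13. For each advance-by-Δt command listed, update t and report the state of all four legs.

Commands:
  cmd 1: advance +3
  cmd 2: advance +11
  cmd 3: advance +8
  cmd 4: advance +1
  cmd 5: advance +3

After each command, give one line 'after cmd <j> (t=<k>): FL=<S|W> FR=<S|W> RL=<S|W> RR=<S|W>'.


start t=13: FL=W FR=W RL=W RR=S
cmd 1: advance +3 → t=16, phase=(14,12,10,3) → FL=W FR=W RL=W RR=S
cmd 2: advance +11 → t=27, phase=(9,7,5,14) → FL=W FR=W RL=S RR=W
cmd 3: advance +8 → t=35, phase=(1,15,13,6) → FL=S FR=W RL=W RR=W
cmd 4: advance +1 → t=36, phase=(2,0,14,7) → FL=S FR=S RL=W RR=W
cmd 5: advance +3 → t=39, phase=(5,3,1,10) → FL=S FR=S RL=S RR=W

after cmd 1 (t=16): FL=W FR=W RL=W RR=S
after cmd 2 (t=27): FL=W FR=W RL=S RR=W
after cmd 3 (t=35): FL=S FR=W RL=W RR=W
after cmd 4 (t=36): FL=S FR=S RL=W RR=W
after cmd 5 (t=39): FL=S FR=S RL=S RR=W


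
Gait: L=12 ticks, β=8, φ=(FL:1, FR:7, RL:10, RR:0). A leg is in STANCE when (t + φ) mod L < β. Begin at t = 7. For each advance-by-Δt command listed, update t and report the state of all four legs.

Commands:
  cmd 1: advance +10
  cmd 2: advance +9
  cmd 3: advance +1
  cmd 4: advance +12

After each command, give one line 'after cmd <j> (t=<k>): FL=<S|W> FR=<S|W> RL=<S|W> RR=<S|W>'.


after cmd 1 (t=17): FL=S FR=S RL=S RR=S
after cmd 2 (t=26): FL=S FR=W RL=S RR=S
after cmd 3 (t=27): FL=S FR=W RL=S RR=S
after cmd 4 (t=39): FL=S FR=W RL=S RR=S

start t=7: FL=W FR=S RL=S RR=S
cmd 1: advance +10 → t=17, phase=(6,0,3,5) → FL=S FR=S RL=S RR=S
cmd 2: advance +9 → t=26, phase=(3,9,0,2) → FL=S FR=W RL=S RR=S
cmd 3: advance +1 → t=27, phase=(4,10,1,3) → FL=S FR=W RL=S RR=S
cmd 4: advance +12 → t=39, phase=(4,10,1,3) → FL=S FR=W RL=S RR=S
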